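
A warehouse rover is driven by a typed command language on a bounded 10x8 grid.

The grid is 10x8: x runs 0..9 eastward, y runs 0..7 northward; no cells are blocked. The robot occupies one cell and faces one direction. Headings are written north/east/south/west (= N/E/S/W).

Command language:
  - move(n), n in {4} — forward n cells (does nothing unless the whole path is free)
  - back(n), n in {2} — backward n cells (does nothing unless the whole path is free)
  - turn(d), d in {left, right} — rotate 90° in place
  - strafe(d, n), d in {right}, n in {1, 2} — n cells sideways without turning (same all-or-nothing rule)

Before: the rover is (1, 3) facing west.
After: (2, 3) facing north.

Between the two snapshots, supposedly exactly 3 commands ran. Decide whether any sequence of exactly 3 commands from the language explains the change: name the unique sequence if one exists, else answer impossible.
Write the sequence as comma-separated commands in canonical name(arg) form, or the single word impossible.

key: move(4) would leave the grid, so it does nothing
begin: (1, 3) facing west
[1] after move(4): (1, 3) facing west
[2] after turn(right): (1, 3) facing north
[3] after strafe(right, 1): (2, 3) facing north
uniquely the one of 216 3-step routes that fits.

move(4), turn(right), strafe(right, 1)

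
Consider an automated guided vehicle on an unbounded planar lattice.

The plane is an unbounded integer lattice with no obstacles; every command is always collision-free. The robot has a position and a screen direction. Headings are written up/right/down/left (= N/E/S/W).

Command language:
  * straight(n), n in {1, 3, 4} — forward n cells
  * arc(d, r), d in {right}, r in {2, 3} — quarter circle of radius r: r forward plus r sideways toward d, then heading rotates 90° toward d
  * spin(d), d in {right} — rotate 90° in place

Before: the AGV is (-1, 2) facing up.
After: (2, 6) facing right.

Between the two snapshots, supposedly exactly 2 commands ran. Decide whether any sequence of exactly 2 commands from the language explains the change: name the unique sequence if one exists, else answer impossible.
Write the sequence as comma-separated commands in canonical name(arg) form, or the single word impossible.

straight(1), arc(right, 3)

key: position moved to (2,6) AND the heading swung to E — translation plus rotation needed
start: (-1, 2) facing up
t=1 straight(1) ⇒ (-1, 3) facing up
t=2 arc(right, 3) ⇒ (2, 6) facing right
no other 2-command option fits: unique.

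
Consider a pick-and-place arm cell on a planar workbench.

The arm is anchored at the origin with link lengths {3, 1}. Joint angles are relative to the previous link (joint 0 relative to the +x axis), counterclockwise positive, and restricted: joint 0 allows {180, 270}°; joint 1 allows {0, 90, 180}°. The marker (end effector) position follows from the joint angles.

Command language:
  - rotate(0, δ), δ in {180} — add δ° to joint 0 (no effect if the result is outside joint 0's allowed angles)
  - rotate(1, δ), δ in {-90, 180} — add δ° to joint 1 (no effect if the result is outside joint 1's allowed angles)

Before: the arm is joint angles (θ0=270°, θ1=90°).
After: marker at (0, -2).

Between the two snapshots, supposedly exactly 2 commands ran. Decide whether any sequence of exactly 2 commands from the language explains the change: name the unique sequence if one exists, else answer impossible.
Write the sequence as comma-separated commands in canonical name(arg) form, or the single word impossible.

key: running rotate(1, 180) before rotate(1, -90) would end elsewhere — order is forced
from: joint angles (θ0=270°, θ1=90°)
[1] after rotate(1, -90): joint angles (θ0=270°, θ1=0°)
[2] after rotate(1, 180): joint angles (θ0=270°, θ1=180°)
no rival 2-sequence matches.

rotate(1, -90), rotate(1, 180)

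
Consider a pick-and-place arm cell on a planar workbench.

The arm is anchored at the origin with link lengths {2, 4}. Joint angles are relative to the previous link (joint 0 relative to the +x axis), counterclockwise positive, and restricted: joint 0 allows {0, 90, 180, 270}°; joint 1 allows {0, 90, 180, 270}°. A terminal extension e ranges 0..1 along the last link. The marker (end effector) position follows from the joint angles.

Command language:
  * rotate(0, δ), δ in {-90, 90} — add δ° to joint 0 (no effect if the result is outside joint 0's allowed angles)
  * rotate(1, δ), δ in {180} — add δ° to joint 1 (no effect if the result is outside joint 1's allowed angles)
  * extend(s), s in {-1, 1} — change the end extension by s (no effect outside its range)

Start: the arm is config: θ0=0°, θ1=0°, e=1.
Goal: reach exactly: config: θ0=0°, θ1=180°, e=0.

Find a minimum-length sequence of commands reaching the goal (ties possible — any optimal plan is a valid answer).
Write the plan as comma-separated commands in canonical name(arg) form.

begin: config: θ0=0°, θ1=0°, e=1
t=1 extend(-1) ⇒ config: θ0=0°, θ1=0°, e=0
t=2 rotate(1, 180) ⇒ config: θ0=0°, θ1=180°, e=0
nothing shorter than 2 reaches the goal.

extend(-1), rotate(1, 180)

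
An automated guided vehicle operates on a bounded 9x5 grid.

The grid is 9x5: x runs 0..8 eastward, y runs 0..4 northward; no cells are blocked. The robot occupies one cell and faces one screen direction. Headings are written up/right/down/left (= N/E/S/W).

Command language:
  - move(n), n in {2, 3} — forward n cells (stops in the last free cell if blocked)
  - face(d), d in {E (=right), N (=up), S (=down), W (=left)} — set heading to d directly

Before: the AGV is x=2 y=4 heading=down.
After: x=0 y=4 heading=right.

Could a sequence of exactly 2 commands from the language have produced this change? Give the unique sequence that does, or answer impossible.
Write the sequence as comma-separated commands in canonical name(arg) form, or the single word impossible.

all 36 sequences checked — none match.

impossible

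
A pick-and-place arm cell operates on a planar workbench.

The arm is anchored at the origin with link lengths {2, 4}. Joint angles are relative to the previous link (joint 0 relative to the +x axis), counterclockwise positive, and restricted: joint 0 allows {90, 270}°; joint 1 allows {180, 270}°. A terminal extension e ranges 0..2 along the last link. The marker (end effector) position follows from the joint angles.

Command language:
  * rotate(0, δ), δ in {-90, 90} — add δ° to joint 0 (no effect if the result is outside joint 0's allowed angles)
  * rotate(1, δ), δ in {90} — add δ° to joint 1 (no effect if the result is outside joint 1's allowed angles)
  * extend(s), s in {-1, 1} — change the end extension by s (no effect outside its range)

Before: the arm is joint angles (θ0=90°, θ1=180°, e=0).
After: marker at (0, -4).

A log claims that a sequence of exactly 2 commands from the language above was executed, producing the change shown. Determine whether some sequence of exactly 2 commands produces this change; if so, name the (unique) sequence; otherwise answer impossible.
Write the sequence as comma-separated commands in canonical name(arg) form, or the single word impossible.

extend(1), extend(1)

from: joint angles (θ0=90°, θ1=180°, e=0)
1. extend(1) → joint angles (θ0=90°, θ1=180°, e=1)
2. extend(1) → joint angles (θ0=90°, θ1=180°, e=2)
uniquely the one of 25 2-step routes that fits.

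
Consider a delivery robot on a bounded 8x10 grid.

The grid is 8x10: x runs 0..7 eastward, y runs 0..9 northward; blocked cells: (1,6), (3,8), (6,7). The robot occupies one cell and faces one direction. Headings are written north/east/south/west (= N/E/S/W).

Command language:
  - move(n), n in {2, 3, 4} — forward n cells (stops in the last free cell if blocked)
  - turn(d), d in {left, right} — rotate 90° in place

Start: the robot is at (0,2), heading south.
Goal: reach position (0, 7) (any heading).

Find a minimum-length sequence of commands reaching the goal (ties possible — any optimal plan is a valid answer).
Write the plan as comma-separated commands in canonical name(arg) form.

turn(left), turn(left), move(3), move(2)

initial: at (0,2), heading south
t=1 turn(left) ⇒ at (0,2), heading east
t=2 turn(left) ⇒ at (0,2), heading north
t=3 move(3) ⇒ at (0,5), heading north
t=4 move(2) ⇒ at (0,7), heading north
minimal: 4 command(s), checked below 4.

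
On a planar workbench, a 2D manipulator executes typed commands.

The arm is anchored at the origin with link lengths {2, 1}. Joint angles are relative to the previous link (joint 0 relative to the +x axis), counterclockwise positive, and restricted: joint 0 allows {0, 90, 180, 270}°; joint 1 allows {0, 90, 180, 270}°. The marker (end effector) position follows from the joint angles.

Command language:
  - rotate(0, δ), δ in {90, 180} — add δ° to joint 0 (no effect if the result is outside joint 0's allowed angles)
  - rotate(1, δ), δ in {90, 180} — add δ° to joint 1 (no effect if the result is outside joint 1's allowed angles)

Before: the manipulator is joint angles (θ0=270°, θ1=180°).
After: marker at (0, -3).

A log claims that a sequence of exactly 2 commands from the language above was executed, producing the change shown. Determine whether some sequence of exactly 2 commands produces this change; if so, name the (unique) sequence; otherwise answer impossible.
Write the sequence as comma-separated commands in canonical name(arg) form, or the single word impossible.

begin: joint angles (θ0=270°, θ1=180°)
t=1 rotate(1, 90) ⇒ joint angles (θ0=270°, θ1=270°)
t=2 rotate(1, 90) ⇒ joint angles (θ0=270°, θ1=0°)
uniquely the one of 16 2-step routes that fits.

rotate(1, 90), rotate(1, 90)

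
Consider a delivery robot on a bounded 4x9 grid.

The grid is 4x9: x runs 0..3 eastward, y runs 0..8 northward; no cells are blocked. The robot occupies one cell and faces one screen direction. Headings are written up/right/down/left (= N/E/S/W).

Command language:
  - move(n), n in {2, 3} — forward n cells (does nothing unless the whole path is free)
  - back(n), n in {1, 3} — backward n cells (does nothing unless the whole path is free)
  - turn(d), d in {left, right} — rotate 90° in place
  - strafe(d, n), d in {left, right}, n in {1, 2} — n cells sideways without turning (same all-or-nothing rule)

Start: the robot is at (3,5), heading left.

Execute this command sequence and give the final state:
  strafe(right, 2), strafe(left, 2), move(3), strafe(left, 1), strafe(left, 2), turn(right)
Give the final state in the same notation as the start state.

at (0,2), heading up

t0: at (3,5), heading left
1. strafe(right, 2) → at (3,7), heading left
2. strafe(left, 2) → at (3,5), heading left
3. move(3) → at (0,5), heading left
4. strafe(left, 1) → at (0,4), heading left
5. strafe(left, 2) → at (0,2), heading left
6. turn(right) → at (0,2), heading up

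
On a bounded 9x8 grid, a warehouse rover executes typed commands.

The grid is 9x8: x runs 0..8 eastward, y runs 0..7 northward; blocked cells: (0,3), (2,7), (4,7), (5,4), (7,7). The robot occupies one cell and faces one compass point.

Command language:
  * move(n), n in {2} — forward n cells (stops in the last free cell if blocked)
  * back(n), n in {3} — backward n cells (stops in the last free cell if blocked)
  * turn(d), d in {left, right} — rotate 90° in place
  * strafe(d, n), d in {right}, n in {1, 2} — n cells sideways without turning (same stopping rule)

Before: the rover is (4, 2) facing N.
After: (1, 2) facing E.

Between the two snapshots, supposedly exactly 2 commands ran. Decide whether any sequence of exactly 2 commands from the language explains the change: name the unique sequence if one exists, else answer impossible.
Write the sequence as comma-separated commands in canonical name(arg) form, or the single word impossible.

turn(right), back(3)

key: order matters: swapping turn(right) and back(3) lands elsewhere
from: (4, 2) facing N
[1] after turn(right): (4, 2) facing E
[2] after back(3): (1, 2) facing E
no other 2-command option fits: unique.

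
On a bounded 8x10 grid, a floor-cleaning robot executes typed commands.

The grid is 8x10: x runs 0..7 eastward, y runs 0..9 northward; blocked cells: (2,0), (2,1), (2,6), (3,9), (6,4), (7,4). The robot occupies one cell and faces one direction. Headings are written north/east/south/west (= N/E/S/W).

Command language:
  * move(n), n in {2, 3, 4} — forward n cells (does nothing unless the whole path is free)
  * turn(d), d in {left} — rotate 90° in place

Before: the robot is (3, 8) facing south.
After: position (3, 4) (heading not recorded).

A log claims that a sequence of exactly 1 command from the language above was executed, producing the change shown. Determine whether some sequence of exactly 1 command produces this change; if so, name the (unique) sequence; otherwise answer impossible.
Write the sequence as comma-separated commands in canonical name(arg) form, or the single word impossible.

move(4)

initial: (3, 8) facing south
1. move(4) → (3, 4) facing south
all 4 alternatives checked — unique.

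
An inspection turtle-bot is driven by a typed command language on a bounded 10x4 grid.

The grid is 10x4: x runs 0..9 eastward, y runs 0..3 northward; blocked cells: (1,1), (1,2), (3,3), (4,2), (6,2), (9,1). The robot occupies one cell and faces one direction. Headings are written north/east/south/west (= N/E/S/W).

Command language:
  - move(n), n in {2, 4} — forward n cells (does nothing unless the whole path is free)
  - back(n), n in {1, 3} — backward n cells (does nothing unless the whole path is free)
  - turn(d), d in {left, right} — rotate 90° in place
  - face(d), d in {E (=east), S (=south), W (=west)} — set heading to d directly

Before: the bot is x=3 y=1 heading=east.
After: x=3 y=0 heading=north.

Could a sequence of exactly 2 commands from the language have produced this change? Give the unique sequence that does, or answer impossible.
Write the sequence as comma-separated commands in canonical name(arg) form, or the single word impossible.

turn(left), back(1)

key: cell and facing (now N) both changed — the 2 commands mix motion and turning
from: x=3 y=1 heading=east
step 1 (turn(left)): x=3 y=1 heading=north
step 2 (back(1)): x=3 y=0 heading=north
no rival 2-sequence matches.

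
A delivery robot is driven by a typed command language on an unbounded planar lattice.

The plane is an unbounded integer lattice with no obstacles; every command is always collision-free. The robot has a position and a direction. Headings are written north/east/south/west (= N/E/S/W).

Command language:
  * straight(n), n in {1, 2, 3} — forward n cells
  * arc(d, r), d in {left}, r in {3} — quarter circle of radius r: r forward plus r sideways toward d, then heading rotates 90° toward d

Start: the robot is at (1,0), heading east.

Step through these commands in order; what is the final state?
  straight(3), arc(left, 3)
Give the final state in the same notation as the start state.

begin: at (1,0), heading east
t=1 straight(3) ⇒ at (4,0), heading east
t=2 arc(left, 3) ⇒ at (7,3), heading north

at (7,3), heading north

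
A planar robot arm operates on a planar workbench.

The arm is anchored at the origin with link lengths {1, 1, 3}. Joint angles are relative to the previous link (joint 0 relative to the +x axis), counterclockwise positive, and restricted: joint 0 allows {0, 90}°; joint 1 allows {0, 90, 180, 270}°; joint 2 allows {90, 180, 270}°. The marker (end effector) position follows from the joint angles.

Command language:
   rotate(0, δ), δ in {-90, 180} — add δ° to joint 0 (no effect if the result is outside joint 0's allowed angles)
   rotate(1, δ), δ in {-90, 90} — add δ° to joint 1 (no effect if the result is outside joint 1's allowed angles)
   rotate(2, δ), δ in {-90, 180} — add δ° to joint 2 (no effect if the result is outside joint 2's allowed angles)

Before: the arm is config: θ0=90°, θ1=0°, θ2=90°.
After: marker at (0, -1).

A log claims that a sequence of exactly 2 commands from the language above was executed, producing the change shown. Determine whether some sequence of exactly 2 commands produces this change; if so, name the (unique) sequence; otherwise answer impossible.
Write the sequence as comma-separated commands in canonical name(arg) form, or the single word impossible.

rotate(2, 180), rotate(2, -90)

key: order matters: swapping rotate(2, 180) and rotate(2, -90) lands elsewhere
initial: config: θ0=90°, θ1=0°, θ2=90°
1. rotate(2, 180) → config: θ0=90°, θ1=0°, θ2=270°
2. rotate(2, -90) → config: θ0=90°, θ1=0°, θ2=180°
uniquely the one of 36 2-step routes that fits.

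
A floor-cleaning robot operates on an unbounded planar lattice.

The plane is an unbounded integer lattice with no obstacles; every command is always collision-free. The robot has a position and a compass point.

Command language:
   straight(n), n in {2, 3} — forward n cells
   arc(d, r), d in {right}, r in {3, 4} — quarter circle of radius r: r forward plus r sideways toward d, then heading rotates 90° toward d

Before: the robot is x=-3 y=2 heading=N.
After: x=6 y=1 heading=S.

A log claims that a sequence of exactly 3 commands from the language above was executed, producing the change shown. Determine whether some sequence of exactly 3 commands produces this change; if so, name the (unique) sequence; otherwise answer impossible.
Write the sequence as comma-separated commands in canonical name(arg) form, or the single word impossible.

arc(right, 3), straight(2), arc(right, 4)

key: position moved to (6,1) AND the heading swung to S — translation plus rotation needed
start: x=-3 y=2 heading=N
step 1 (arc(right, 3)): x=0 y=5 heading=E
step 2 (straight(2)): x=2 y=5 heading=E
step 3 (arc(right, 4)): x=6 y=1 heading=S
no rival 3-sequence matches.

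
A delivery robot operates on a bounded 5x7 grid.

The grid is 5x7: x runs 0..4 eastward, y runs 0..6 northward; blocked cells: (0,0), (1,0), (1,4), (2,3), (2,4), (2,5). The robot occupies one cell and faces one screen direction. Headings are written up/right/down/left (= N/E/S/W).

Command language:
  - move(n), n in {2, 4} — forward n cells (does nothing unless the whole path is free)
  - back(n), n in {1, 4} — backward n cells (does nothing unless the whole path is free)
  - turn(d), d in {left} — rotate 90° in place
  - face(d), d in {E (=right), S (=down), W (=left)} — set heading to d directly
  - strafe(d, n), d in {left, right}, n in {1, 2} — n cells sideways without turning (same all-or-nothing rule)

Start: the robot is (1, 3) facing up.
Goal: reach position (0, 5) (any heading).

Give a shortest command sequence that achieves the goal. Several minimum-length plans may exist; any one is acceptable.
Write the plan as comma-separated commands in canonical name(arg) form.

strafe(left, 1), move(2)

initial: (1, 3) facing up
t=1 strafe(left, 1) ⇒ (0, 3) facing up
t=2 move(2) ⇒ (0, 5) facing up
nothing shorter than 2 reaches the goal.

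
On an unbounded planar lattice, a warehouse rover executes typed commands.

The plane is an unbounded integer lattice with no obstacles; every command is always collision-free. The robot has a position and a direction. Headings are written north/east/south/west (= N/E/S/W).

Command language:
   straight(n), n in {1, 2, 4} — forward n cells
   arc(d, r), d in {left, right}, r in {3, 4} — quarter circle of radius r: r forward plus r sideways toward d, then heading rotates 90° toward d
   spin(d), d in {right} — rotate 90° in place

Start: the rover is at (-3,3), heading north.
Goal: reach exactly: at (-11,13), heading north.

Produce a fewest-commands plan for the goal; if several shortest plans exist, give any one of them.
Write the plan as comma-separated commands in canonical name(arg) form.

initial: at (-3,3), heading north
t=1 arc(left, 4) ⇒ at (-7,7), heading west
t=2 arc(right, 4) ⇒ at (-11,11), heading north
t=3 straight(2) ⇒ at (-11,13), heading north
shorter routes all fall short; 3 is best.

arc(left, 4), arc(right, 4), straight(2)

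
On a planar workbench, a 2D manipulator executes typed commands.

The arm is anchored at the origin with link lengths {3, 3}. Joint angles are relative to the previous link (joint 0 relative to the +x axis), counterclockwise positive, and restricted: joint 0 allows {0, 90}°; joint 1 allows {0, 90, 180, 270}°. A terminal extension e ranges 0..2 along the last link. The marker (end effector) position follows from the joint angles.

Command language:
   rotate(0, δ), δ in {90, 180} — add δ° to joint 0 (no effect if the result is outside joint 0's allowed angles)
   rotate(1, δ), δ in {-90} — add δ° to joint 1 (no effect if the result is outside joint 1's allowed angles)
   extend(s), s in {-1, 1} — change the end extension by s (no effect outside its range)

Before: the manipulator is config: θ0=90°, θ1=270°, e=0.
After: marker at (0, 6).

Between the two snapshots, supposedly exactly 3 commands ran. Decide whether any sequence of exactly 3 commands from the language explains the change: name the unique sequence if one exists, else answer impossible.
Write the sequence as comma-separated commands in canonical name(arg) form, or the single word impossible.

rotate(1, -90), rotate(1, -90), rotate(1, -90)

start: config: θ0=90°, θ1=270°, e=0
1. rotate(1, -90) → config: θ0=90°, θ1=180°, e=0
2. rotate(1, -90) → config: θ0=90°, θ1=90°, e=0
3. rotate(1, -90) → config: θ0=90°, θ1=0°, e=0
uniquely the one of 125 3-step routes that fits.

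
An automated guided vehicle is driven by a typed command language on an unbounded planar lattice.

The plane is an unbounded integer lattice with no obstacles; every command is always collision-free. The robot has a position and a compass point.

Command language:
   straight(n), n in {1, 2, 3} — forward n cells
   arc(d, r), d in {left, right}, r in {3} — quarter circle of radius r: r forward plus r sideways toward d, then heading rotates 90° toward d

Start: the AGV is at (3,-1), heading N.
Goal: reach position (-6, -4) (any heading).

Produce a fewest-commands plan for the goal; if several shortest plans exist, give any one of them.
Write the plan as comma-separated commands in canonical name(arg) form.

arc(left, 3), arc(left, 3), arc(right, 3)

initial: at (3,-1), heading N
1. arc(left, 3) → at (0,2), heading W
2. arc(left, 3) → at (-3,-1), heading S
3. arc(right, 3) → at (-6,-4), heading W
minimal: 3 command(s), checked below 3.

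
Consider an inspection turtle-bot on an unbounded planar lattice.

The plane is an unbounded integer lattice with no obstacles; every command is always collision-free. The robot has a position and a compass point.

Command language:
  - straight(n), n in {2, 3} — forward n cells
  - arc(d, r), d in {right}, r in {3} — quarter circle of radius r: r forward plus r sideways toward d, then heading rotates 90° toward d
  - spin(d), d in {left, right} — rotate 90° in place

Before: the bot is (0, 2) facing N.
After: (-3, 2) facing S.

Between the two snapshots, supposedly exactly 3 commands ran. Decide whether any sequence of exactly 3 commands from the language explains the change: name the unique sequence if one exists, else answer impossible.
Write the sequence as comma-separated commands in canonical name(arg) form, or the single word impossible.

spin(left), straight(3), spin(left)

key: position moved to (-3,2) AND the heading swung to S — translation plus rotation needed
begin: (0, 2) facing N
[1] after spin(left): (0, 2) facing W
[2] after straight(3): (-3, 2) facing W
[3] after spin(left): (-3, 2) facing S
uniquely the one of 125 3-step routes that fits.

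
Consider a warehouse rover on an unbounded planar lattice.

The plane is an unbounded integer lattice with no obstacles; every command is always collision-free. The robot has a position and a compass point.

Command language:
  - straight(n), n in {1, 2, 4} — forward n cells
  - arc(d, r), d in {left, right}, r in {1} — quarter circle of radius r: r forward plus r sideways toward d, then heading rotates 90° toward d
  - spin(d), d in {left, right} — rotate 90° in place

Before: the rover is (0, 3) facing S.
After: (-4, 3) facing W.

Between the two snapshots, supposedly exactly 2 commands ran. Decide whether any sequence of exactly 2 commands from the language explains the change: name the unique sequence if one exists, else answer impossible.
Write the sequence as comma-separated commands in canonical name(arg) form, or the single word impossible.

key: position moved to (-4,3) AND the heading swung to W — translation plus rotation needed
begin: (0, 3) facing S
[1] after spin(right): (0, 3) facing W
[2] after straight(4): (-4, 3) facing W
no rival 2-sequence matches.

spin(right), straight(4)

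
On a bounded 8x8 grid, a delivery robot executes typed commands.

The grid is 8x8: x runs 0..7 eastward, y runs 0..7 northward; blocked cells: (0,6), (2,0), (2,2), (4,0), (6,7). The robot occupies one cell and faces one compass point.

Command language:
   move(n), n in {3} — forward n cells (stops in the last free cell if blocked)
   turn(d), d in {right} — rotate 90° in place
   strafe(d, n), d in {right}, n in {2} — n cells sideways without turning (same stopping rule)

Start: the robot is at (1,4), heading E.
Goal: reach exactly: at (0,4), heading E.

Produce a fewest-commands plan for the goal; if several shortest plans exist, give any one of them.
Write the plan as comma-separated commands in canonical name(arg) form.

t0: at (1,4), heading E
1. turn(right) → at (1,4), heading S
2. strafe(right, 2) → at (0,4), heading S
3. turn(right) → at (0,4), heading W
4. turn(right) → at (0,4), heading N
5. turn(right) → at (0,4), heading E
no 4-step plan works, so 5 is optimal.

turn(right), strafe(right, 2), turn(right), turn(right), turn(right)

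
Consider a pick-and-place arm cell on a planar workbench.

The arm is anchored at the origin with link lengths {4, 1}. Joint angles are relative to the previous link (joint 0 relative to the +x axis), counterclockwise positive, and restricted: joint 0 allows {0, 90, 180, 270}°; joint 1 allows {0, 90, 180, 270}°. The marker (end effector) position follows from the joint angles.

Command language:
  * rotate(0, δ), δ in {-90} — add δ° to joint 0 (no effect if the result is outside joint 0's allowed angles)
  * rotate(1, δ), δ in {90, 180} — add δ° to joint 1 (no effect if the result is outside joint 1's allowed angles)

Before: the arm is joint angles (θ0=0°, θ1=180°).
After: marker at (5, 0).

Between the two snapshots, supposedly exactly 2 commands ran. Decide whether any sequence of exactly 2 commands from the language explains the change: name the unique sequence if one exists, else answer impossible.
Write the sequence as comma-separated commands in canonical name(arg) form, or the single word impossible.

from: joint angles (θ0=0°, θ1=180°)
step 1 (rotate(1, 90)): joint angles (θ0=0°, θ1=270°)
step 2 (rotate(1, 90)): joint angles (θ0=0°, θ1=0°)
uniquely the one of 9 2-step routes that fits.

rotate(1, 90), rotate(1, 90)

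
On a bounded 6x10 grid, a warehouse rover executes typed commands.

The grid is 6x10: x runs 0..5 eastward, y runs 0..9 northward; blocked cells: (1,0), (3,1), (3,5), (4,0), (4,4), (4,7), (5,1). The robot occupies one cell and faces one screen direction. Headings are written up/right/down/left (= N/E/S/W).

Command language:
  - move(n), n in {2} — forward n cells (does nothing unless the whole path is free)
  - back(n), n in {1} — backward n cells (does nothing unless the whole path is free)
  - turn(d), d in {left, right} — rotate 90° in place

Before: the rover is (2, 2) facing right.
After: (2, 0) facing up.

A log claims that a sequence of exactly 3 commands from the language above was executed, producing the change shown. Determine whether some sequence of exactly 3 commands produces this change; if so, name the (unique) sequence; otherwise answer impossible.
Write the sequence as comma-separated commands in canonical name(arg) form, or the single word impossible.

key: running back(1) before turn(left) would end elsewhere — order is forced
from: (2, 2) facing right
[1] after turn(left): (2, 2) facing up
[2] after back(1): (2, 1) facing up
[3] after back(1): (2, 0) facing up
uniquely the one of 64 3-step routes that fits.

turn(left), back(1), back(1)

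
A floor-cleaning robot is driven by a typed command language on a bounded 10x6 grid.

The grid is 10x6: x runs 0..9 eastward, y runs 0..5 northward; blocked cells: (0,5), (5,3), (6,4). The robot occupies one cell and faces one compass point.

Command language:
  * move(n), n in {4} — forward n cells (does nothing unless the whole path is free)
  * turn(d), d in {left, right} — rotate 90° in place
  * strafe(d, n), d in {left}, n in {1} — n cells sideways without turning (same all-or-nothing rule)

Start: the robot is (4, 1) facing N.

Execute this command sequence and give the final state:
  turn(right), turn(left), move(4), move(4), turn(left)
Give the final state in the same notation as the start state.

t0: (4, 1) facing N
t=1 turn(right) ⇒ (4, 1) facing E
t=2 turn(left) ⇒ (4, 1) facing N
t=3 move(4) ⇒ (4, 5) facing N
t=4 move(4) ⇒ (4, 5) facing N
t=5 turn(left) ⇒ (4, 5) facing W

(4, 5) facing W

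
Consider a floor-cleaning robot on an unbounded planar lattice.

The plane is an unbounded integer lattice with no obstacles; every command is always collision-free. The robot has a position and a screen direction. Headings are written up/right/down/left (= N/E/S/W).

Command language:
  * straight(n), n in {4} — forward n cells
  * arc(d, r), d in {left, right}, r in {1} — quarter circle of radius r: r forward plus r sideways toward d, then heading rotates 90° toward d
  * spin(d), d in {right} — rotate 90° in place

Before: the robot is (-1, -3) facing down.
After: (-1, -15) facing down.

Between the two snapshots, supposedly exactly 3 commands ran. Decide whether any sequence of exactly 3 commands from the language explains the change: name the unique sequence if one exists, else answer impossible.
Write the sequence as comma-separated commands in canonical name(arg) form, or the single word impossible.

straight(4), straight(4), straight(4)

key: still facing S at the end — nothing in the sequence rotates
initial: (-1, -3) facing down
[1] after straight(4): (-1, -7) facing down
[2] after straight(4): (-1, -11) facing down
[3] after straight(4): (-1, -15) facing down
uniquely the one of 64 3-step routes that fits.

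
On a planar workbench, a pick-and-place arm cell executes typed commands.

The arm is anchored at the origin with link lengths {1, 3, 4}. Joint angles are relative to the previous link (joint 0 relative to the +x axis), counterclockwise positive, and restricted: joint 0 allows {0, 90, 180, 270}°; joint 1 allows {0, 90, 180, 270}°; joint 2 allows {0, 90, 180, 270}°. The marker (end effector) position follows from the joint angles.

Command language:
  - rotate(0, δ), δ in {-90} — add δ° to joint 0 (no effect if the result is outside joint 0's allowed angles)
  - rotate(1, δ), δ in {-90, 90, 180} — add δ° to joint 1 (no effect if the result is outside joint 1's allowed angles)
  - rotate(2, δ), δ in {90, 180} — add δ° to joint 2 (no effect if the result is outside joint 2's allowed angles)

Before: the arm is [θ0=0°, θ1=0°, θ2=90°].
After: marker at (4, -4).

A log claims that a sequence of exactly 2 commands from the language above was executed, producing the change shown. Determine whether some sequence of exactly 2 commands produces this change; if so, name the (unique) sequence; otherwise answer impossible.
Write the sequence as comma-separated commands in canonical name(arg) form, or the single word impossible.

begin: [θ0=0°, θ1=0°, θ2=90°]
1. rotate(2, 90) → [θ0=0°, θ1=0°, θ2=180°]
2. rotate(2, 90) → [θ0=0°, θ1=0°, θ2=270°]
uniquely the one of 36 2-step routes that fits.

rotate(2, 90), rotate(2, 90)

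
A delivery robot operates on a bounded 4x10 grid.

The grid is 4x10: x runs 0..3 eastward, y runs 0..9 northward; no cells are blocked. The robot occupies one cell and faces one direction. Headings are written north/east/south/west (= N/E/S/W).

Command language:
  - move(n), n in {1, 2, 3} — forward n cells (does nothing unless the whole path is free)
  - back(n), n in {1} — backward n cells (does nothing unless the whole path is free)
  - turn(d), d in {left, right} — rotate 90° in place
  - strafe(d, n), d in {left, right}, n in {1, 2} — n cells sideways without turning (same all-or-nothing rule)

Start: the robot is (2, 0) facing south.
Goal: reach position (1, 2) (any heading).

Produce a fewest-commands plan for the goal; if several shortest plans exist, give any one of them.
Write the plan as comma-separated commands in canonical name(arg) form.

t0: (2, 0) facing south
step 1 (strafe(right, 1)): (1, 0) facing south
step 2 (back(1)): (1, 1) facing south
step 3 (back(1)): (1, 2) facing south
minimal: 3 command(s), checked below 3.

strafe(right, 1), back(1), back(1)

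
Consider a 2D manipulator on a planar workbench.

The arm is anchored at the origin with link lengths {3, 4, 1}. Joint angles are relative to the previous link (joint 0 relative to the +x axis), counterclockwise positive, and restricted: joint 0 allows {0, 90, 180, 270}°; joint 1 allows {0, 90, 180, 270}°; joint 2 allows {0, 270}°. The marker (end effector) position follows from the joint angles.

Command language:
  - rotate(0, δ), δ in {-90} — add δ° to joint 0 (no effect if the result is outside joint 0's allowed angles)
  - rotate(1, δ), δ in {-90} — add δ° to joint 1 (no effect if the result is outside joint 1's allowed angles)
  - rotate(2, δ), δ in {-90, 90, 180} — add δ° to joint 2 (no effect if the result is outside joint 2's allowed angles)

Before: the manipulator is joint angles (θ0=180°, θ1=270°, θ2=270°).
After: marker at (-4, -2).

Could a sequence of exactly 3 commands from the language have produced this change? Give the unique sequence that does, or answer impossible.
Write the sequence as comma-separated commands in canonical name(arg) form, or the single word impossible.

rotate(0, -90), rotate(0, -90), rotate(0, -90)

initial: joint angles (θ0=180°, θ1=270°, θ2=270°)
t=1 rotate(0, -90) ⇒ joint angles (θ0=90°, θ1=270°, θ2=270°)
t=2 rotate(0, -90) ⇒ joint angles (θ0=0°, θ1=270°, θ2=270°)
t=3 rotate(0, -90) ⇒ joint angles (θ0=270°, θ1=270°, θ2=270°)
uniquely the one of 125 3-step routes that fits.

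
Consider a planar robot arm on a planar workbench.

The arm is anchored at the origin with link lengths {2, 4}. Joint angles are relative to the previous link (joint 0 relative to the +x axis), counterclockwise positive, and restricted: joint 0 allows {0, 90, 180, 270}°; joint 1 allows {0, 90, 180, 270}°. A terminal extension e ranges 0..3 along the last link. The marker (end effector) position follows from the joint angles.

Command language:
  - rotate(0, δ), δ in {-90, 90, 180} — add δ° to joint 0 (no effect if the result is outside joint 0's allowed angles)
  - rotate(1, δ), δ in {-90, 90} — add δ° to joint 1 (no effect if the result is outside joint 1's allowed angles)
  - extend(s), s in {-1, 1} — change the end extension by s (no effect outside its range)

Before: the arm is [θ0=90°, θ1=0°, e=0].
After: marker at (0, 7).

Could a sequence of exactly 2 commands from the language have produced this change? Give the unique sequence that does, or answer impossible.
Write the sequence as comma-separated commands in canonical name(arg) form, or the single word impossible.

key: order matters: swapping extend(-1) and extend(1) lands elsewhere
from: [θ0=90°, θ1=0°, e=0]
[1] after extend(-1): [θ0=90°, θ1=0°, e=0]
[2] after extend(1): [θ0=90°, θ1=0°, e=1]
all 49 alternatives checked — unique.

extend(-1), extend(1)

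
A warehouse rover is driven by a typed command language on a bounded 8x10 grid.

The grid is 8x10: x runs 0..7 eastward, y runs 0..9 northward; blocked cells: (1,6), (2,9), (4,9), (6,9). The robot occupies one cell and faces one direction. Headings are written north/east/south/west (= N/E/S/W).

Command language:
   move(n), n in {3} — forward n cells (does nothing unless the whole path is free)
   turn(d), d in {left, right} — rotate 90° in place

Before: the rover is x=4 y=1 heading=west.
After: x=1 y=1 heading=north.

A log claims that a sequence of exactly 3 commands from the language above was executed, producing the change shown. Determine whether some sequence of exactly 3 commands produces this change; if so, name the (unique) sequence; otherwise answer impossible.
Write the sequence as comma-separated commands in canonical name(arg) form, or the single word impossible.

key: running turn(right) before move(3) would end elsewhere — order is forced
t0: x=4 y=1 heading=west
step 1 (move(3)): x=1 y=1 heading=west
step 2 (move(3)): x=1 y=1 heading=west
step 3 (turn(right)): x=1 y=1 heading=north
uniquely the one of 27 3-step routes that fits.

move(3), move(3), turn(right)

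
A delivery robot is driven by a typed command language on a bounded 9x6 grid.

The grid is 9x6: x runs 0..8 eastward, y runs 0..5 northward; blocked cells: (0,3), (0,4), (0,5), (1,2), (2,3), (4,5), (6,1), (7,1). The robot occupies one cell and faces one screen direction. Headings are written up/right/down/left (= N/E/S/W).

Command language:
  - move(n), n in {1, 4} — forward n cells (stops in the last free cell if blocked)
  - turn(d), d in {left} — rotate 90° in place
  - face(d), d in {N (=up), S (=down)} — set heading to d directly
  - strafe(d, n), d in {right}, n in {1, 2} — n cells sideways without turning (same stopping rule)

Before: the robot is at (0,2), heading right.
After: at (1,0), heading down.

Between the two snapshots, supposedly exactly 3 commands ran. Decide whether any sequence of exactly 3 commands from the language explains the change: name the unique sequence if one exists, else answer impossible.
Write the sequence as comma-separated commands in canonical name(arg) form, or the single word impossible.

strafe(right, 2), move(1), face(S)

key: position moved to (1,0) AND the heading swung to S — translation plus rotation needed
t0: at (0,2), heading right
step 1 (strafe(right, 2)): at (0,0), heading right
step 2 (move(1)): at (1,0), heading right
step 3 (face(S)): at (1,0), heading down
no rival 3-sequence matches.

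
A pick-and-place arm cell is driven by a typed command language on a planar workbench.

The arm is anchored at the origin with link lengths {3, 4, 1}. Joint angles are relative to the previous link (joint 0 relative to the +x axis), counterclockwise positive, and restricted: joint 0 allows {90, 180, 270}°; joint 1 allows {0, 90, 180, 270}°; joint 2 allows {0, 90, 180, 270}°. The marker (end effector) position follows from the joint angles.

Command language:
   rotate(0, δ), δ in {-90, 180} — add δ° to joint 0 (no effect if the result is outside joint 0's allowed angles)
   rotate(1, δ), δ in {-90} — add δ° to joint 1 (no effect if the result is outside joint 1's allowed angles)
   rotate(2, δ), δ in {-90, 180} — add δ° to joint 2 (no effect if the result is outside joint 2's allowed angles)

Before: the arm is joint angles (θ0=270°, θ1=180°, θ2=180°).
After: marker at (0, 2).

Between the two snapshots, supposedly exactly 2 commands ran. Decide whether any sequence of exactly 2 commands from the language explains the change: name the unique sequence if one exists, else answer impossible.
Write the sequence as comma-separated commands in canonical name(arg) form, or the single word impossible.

t0: joint angles (θ0=270°, θ1=180°, θ2=180°)
t=1 rotate(2, -90) ⇒ joint angles (θ0=270°, θ1=180°, θ2=90°)
t=2 rotate(2, -90) ⇒ joint angles (θ0=270°, θ1=180°, θ2=0°)
uniquely the one of 25 2-step routes that fits.

rotate(2, -90), rotate(2, -90)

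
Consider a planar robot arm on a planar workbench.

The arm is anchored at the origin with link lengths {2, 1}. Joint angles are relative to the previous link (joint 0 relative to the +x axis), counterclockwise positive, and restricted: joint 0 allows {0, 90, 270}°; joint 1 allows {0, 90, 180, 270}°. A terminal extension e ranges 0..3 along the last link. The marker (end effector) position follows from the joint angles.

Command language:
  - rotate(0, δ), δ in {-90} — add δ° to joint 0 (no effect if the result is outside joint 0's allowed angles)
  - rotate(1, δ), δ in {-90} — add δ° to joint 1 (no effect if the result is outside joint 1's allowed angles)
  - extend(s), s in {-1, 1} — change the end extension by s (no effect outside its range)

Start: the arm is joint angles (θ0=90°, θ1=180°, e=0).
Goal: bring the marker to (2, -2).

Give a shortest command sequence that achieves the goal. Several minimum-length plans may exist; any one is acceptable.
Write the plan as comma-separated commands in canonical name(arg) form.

rotate(0, -90), rotate(0, -90), extend(1), rotate(1, -90)

t0: joint angles (θ0=90°, θ1=180°, e=0)
1. rotate(0, -90) → joint angles (θ0=0°, θ1=180°, e=0)
2. rotate(0, -90) → joint angles (θ0=270°, θ1=180°, e=0)
3. extend(1) → joint angles (θ0=270°, θ1=180°, e=1)
4. rotate(1, -90) → joint angles (θ0=270°, θ1=90°, e=1)
nothing shorter than 4 reaches the goal.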